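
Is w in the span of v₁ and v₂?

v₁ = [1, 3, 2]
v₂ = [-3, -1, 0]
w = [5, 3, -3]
No

Form the augmented matrix and row-reduce:
[v₁|v₂|w] = 
  [  1,  -3,   5]
  [  3,  -1,   3]
  [  2,   0,  -3]
R2 → R2 - (3)·R1
R3 → R3 - (2)·R1
R3 → R3 - (3/4)·R2
REF = 
  [  1,  -3,   5]
  [  0,   8, -12]
  [  0,   0,  -4]

Row 3 reads [0 0 | -4], i.e. 0 = -4, so the system is inconsistent and w ∉ span{v₁, v₂}.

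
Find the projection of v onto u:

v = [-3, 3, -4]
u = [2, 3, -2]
proj_u(v) = [22/17, 33/17, -22/17]

v·u = (-3)(2) + (3)(3) + (-4)(-2) = 11
u·u = (2)² + (3)² + (-2)² = 17
proj_u(v) = (v·u / u·u) × u = (11/17) × u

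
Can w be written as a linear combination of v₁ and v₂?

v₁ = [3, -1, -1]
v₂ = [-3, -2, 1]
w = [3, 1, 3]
No

Form the augmented matrix and row-reduce:
[v₁|v₂|w] = 
  [  3,  -3,   3]
  [ -1,  -2,   1]
  [ -1,   1,   3]
R2 → R2 + (1/3)·R1
R3 → R3 + (1/3)·R1
REF = 
  [  3,  -3,   3]
  [  0,  -3,   2]
  [  0,   0,   4]

Row 3 reads [0 0 | 4], i.e. 0 = 4, so the system is inconsistent and w ∉ span{v₁, v₂}.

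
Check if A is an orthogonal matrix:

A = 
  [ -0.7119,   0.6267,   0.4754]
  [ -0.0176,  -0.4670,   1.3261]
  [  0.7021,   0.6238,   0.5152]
No

AᵀA = 
  [  1.0001,   0,  -0.0001]
  [  0,   1,   0]
  [ -0.0001,   0,   2.2500]
≠ I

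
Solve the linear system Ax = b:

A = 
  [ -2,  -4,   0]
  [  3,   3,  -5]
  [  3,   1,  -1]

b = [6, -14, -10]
x = [-3, 0, 1]

Row reduce the augmented matrix [A|b]:
R2 → R2 + (3/2)·R1
R3 → R3 + (3/2)·R1
R3 → R3 - (5/3)·R2
REF = 
  [  -2,   -4,    0,    6]
  [   0,   -3,   -5,   -5]
  [   0,    0, 22/3, 22/3]

Back-substitution:
x₃ = (22/3) / (22/3) = 1
x₂ = (-5 - (-5)(1)) / (-3) = 0
x₁ = (6 - (-4)(0) - (0)(1)) / (-2) = -3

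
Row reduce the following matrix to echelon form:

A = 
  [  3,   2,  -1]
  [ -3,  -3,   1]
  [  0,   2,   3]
Row operations:
R2 → R2 + (1)·R1
R3 → R3 + (2)·R2

Resulting echelon form:
REF = 
  [  3,   2,  -1]
  [  0,  -1,   0]
  [  0,   0,   3]

Rank = 3 (number of non-zero pivot rows).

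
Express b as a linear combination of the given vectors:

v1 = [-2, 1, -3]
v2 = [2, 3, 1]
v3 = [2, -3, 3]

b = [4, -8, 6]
c1 = 1, c2 = 0, c3 = 3

b = 1·v1 + 0·v2 + 3·v3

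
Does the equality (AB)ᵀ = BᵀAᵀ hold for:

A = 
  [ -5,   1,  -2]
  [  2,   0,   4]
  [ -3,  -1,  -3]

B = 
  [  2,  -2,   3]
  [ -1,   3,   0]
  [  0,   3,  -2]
Yes

(AB)ᵀ = 
  [-11,   4,  -5]
  [  7,   8,  -6]
  [-11,  -2,  -3]

BᵀAᵀ = 
  [-11,   4,  -5]
  [  7,   8,  -6]
  [-11,  -2,  -3]

Both sides are equal — this is the standard identity (AB)ᵀ = BᵀAᵀ, which holds for all A, B.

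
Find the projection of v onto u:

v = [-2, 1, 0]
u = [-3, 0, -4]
v·u = (-2)(-3) + (1)(0) + (0)(-4) = 6
u·u = (-3)² + (0)² + (-4)² = 25
proj_u(v) = (v·u / u·u) × u = (6/25) × u

proj_u(v) = [-18/25, 0, -24/25]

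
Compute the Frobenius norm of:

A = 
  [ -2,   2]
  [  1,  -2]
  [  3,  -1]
||A||_F = 4.796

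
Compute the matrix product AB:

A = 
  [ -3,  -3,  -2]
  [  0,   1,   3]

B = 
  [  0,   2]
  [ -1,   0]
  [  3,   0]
A is 2×3 and B is 3×2, so AB is 2×2. Each entry is (row of A)·(column of B):
AB[1,1] = (-3)(0) + (-3)(-1) + (-2)(3) = -3
AB[1,2] = (-3)(2) + (-3)(0) + (-2)(0) = -6
AB[2,1] = (0)(0) + (1)(-1) + (3)(3) = 8
AB[2,2] = (0)(2) + (1)(0) + (3)(0) = 0

AB = 
  [ -3,  -6]
  [  8,   0]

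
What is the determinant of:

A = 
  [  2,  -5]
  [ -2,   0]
For a 2×2 matrix, det = ad - bc = (2)(0) - (-5)(-2) = -10

det(A) = -10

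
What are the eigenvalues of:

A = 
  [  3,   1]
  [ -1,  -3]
tr(A) = 0, det(A) = -8
Characteristic polynomial: λ² - tr(A)λ + det(A) = λ² - 8
λ² - 8 = 0  ⇒  λ = (0 ± √((0)² - 4·(-8)))/2 = (0 ± √(32))/2
  = 2√2,  -2√2

λ = 2√2, -2√2  (≈ 2.828, -2.828)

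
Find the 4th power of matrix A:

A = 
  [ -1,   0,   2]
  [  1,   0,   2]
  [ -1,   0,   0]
A² = A·A:
A²[1,1] = (-1)(-1) + (0)(1) + (2)(-1) = -1
A²[1,2] = (-1)(0) + (0)(0) + (2)(0) = 0
A²[1,3] = (-1)(2) + (0)(2) + (2)(0) = -2
A²[2,1] = (1)(-1) + (0)(1) + (2)(-1) = -3
A²[2,2] = (1)(0) + (0)(0) + (2)(0) = 0
A²[2,3] = (1)(2) + (0)(2) + (2)(0) = 2
A²[3,1] = (-1)(-1) + (0)(1) + (0)(-1) = 1
A²[3,2] = (-1)(0) + (0)(0) + (0)(0) = 0
A²[3,3] = (-1)(2) + (0)(2) + (0)(0) = -2
A² = 
  [ -1,   0,  -2]
  [ -3,   0,   2]
  [  1,   0,  -2]

A^3 = A^2·A:
A^3[1,1] = (-1)(-1) + (0)(1) + (-2)(-1) = 3
A^3[1,2] = (-1)(0) + (0)(0) + (-2)(0) = 0
A^3[1,3] = (-1)(2) + (0)(2) + (-2)(0) = -2
A^3[2,1] = (-3)(-1) + (0)(1) + (2)(-1) = 1
A^3[2,2] = (-3)(0) + (0)(0) + (2)(0) = 0
A^3[2,3] = (-3)(2) + (0)(2) + (2)(0) = -6
A^3[3,1] = (1)(-1) + (0)(1) + (-2)(-1) = 1
A^3[3,2] = (1)(0) + (0)(0) + (-2)(0) = 0
A^3[3,3] = (1)(2) + (0)(2) + (-2)(0) = 2
A^3 = 
  [  3,   0,  -2]
  [  1,   0,  -6]
  [  1,   0,   2]

A^4 = A^3·A:
A^4[1,1] = (3)(-1) + (0)(1) + (-2)(-1) = -1
A^4[1,2] = (3)(0) + (0)(0) + (-2)(0) = 0
A^4[1,3] = (3)(2) + (0)(2) + (-2)(0) = 6
A^4[2,1] = (1)(-1) + (0)(1) + (-6)(-1) = 5
A^4[2,2] = (1)(0) + (0)(0) + (-6)(0) = 0
A^4[2,3] = (1)(2) + (0)(2) + (-6)(0) = 2
A^4[3,1] = (1)(-1) + (0)(1) + (2)(-1) = -3
A^4[3,2] = (1)(0) + (0)(0) + (2)(0) = 0
A^4[3,3] = (1)(2) + (0)(2) + (2)(0) = 2
A^4 = 
  [ -1,   0,   6]
  [  5,   0,   2]
  [ -3,   0,   2]

Therefore
A^4 = 
  [ -1,   0,   6]
  [  5,   0,   2]
  [ -3,   0,   2]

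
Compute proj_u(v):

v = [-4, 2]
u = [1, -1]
proj_u(v) = [-3, 3]

v·u = (-4)(1) + (2)(-1) = -6
u·u = (1)² + (-1)² = 2
proj_u(v) = (v·u / u·u) × u = (-6/2) × u = (-3) × u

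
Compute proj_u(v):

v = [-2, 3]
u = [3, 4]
v·u = (-2)(3) + (3)(4) = 6
u·u = (3)² + (4)² = 25
proj_u(v) = (v·u / u·u) × u = (6/25) × u

proj_u(v) = [18/25, 24/25]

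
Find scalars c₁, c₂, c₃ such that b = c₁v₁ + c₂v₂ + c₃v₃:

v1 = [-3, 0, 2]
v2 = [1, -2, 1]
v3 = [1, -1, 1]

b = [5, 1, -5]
c1 = -2, c2 = 0, c3 = -1

b = -2·v1 + 0·v2 + -1·v3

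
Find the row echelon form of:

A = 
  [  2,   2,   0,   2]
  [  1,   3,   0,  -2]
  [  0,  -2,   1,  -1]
Row operations:
R2 → R2 - (1/2)·R1
R3 → R3 + (1)·R2

Resulting echelon form:
REF = 
  [  2,   2,   0,   2]
  [  0,   2,   0,  -3]
  [  0,   0,   1,  -4]

Rank = 3 (number of non-zero pivot rows).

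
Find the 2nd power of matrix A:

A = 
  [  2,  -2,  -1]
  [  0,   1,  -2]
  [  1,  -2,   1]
A² = A·A:
A²[1,1] = (2)(2) + (-2)(0) + (-1)(1) = 3
A²[1,2] = (2)(-2) + (-2)(1) + (-1)(-2) = -4
A²[1,3] = (2)(-1) + (-2)(-2) + (-1)(1) = 1
A²[2,1] = (0)(2) + (1)(0) + (-2)(1) = -2
A²[2,2] = (0)(-2) + (1)(1) + (-2)(-2) = 5
A²[2,3] = (0)(-1) + (1)(-2) + (-2)(1) = -4
A²[3,1] = (1)(2) + (-2)(0) + (1)(1) = 3
A²[3,2] = (1)(-2) + (-2)(1) + (1)(-2) = -6
A²[3,3] = (1)(-1) + (-2)(-2) + (1)(1) = 4
A² = 
  [  3,  -4,   1]
  [ -2,   5,  -4]
  [  3,  -6,   4]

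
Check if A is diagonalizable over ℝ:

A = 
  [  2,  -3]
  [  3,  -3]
No

tr(A) = -1, det(A) = 3
Characteristic polynomial: λ² - tr(A)λ + det(A) = λ² + λ + 3
λ² + λ + 3 = 0  ⇒  λ = (-1 ± √((1)² - 4·(3)))/2 = (-1 ± √(-11))/2
  = (-1 + i√11)/2,  (-1 - i√11)/2
Eigenvalues: (-1 + i√11)/2, (-1 - i√11)/2  (≈ -0.5 + 1.658i, -0.5 - 1.658i)
Has complex eigenvalues (not diagonalizable over ℝ).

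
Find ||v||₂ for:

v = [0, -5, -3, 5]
7.681

||v||₂ = √((0)² + (-5)² + (-3)² + (5)²) = √59 = 7.681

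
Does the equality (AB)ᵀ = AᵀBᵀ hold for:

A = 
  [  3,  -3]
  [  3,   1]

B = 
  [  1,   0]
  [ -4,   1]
No

(AB)ᵀ = 
  [ 15,  -1]
  [ -3,   1]

AᵀBᵀ = 
  [  3,  -9]
  [ -3,  13]

The two matrices differ, so (AB)ᵀ ≠ AᵀBᵀ in general. The correct identity is (AB)ᵀ = BᵀAᵀ.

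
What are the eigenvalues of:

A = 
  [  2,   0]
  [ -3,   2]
λ = 2, 2

tr(A) = 4, det(A) = 4
Characteristic polynomial: λ² - tr(A)λ + det(A) = λ² - 4λ + 4
λ² - 4λ + 4 = (λ - 2)²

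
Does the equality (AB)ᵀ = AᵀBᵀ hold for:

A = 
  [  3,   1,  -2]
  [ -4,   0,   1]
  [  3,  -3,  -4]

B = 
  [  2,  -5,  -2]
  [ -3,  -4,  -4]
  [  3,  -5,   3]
No

(AB)ᵀ = 
  [ -3,  -5,   3]
  [ -9,  15,  17]
  [-16,  11,  -6]

AᵀBᵀ = 
  [ 20,  -5,  38]
  [  8,   9,  -6]
  [ -1,  18, -23]

The two matrices differ, so (AB)ᵀ ≠ AᵀBᵀ in general. The correct identity is (AB)ᵀ = BᵀAᵀ.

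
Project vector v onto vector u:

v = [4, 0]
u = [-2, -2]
v·u = (4)(-2) + (0)(-2) = -8
u·u = (-2)² + (-2)² = 8
proj_u(v) = (v·u / u·u) × u = (-8/8) × u = (-1) × u

proj_u(v) = [2, 2]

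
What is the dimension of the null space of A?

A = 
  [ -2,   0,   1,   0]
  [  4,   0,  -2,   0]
nullity(A) = 3

Row reduce:
R2 → R2 + (2)·R1
REF = 
  [ -2,   0,   1,   0]
  [  0,   0,   0,   0]
Pivot columns: 1 → 1 pivot.
rank(A) = 1, so nullity(A) = 4 - 1 = 3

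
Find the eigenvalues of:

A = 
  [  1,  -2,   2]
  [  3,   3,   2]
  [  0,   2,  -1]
λ = 1, 1 + √2, 1 - √2  (≈ 1, 2.414, -0.4142)

Characteristic polynomial: det(λI - A) = λ³ - 3λ² + λ + 1
Testing integer divisors of the constant term: p(1) = 0, so (λ - 1) is a factor:
p(λ) = (λ - 1)(λ² - 2λ - 1)
λ² - 2λ - 1 = 0  ⇒  λ = (2 ± √((-2)² - 4·(-1)))/2 = (2 ± √(8))/2
  = 1 + √2,  1 - √2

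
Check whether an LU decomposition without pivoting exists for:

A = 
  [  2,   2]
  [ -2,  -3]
Yes.
A[1,1] = 2 ≠ 0, so Gaussian elimination proceeds without a row swap: multiplier ℓ₂₁ = (-2)/(2) = -1, and U[2,2] = -3 - (-1)(2) = -1.
L = 
  [  1,   0]
  [ -1,   1]
U = 
  [  2,   2]
  [  0,  -1]
Check row 2 of LU: [(-1)(2), (-1)(2) + (-1)] = [-2, -3] = row 2 of A ✓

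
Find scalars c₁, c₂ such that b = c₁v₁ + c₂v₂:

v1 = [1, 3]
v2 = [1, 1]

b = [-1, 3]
c1 = 2, c2 = -3

b = 2·v1 + -3·v2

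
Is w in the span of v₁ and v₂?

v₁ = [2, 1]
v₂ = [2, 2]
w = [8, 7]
Yes

Form the augmented matrix and row-reduce:
[v₁|v₂|w] = 
  [  2,   2,   8]
  [  1,   2,   7]
R2 → R2 - (1/2)·R1
REF = 
  [  2,   2,   8]
  [  0,   1,   3]

No row of the form [0 0 | nonzero], so the system is consistent. Back-substitution gives c₁ = 1, c₂ = 3: w = (1)·v₁ + (3)·v₂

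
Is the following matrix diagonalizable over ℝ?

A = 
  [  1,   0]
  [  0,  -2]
Yes

tr(A) = -1, det(A) = -2
Characteristic polynomial: λ² - tr(A)λ + det(A) = λ² + λ - 2
λ² + λ - 2 = (λ + 2)(λ - 1)
Eigenvalues: 1, -2
λ=-2: alg. mult. = 1, geom. mult. = 2 - rank(A - (-2)I) = 2 - 1 = 1
λ=1: alg. mult. = 1, geom. mult. = 2 - rank(A - (1)I) = 2 - 1 = 1
Sum of geometric multiplicities equals n, so A has n independent eigenvectors.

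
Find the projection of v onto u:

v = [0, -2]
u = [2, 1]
v·u = (0)(2) + (-2)(1) = -2
u·u = (2)² + (1)² = 5
proj_u(v) = (v·u / u·u) × u = (-2/5) × u

proj_u(v) = [-4/5, -2/5]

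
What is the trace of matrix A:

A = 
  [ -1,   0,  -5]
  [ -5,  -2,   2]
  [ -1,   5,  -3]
-6

tr(A) = -1 + -2 + -3 = -6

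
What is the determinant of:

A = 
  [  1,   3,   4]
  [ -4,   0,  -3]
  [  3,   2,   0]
Cofactor expansion along row 1:
det(A) = (1)·((0)(0) - (-3)(2)) - (3)·((-4)(0) - (-3)(3)) + (4)·((-4)(2) - (0)(3))
  = (1)(6) - (3)(9) + (4)(-8)
  = -53

det(A) = -53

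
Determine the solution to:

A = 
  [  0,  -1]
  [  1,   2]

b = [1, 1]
Row reduce the augmented matrix [A|b]:
Swap R1 ↔ R2
REF = 
  [  1,   2,   1]
  [  0,  -1,   1]

Back-substitution:
x₂ = 1 / (-1) = -1
x₁ = (1 - (2)(-1)) / 1 = 3

x = [3, -1]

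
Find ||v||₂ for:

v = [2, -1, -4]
4.583

||v||₂ = √((2)² + (-1)² + (-4)²) = √21 = 4.583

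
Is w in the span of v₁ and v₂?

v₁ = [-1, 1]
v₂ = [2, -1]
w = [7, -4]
Yes

Form the augmented matrix and row-reduce:
[v₁|v₂|w] = 
  [ -1,   2,   7]
  [  1,  -1,  -4]
R2 → R2 + (1)·R1
REF = 
  [ -1,   2,   7]
  [  0,   1,   3]

No row of the form [0 0 | nonzero], so the system is consistent. Back-substitution gives c₁ = -1, c₂ = 3: w = (-1)·v₁ + (3)·v₂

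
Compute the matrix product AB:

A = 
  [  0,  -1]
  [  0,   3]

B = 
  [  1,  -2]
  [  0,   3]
AB = 
  [  0,  -3]
  [  0,   9]

A is 2×2 and B is 2×2, so AB is 2×2. Each entry is (row of A)·(column of B):
AB[1,1] = (0)(1) + (-1)(0) = 0
AB[1,2] = (0)(-2) + (-1)(3) = -3
AB[2,1] = (0)(1) + (3)(0) = 0
AB[2,2] = (0)(-2) + (3)(3) = 9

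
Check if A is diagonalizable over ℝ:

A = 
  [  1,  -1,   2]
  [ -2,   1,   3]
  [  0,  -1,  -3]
No

Characteristic polynomial: det(λI - A) = λ³ + λ² - 4λ - 10
By the rational root theorem any rational root is an integer dividing 10; none of those is a root, so p(λ) has no rational roots and hence (being an irreducible cubic) no repeated roots.
Discriminant of the cubic: Δ = -1668
Δ < 0 ⇒ one real eigenvalue and a complex-conjugate pair: λ ≈ 2.401, -1.7 + 1.129i, -1.7 - 1.129i
Has complex eigenvalues (not diagonalizable over ℝ).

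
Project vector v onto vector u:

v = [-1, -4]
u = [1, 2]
v·u = (-1)(1) + (-4)(2) = -9
u·u = (1)² + (2)² = 5
proj_u(v) = (v·u / u·u) × u = (-9/5) × u

proj_u(v) = [-9/5, -18/5]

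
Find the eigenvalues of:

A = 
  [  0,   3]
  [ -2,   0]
λ = i√6, -i√6  (≈ 0 + 2.449i, 0 - 2.449i)

tr(A) = 0, det(A) = 6
Characteristic polynomial: λ² - tr(A)λ + det(A) = λ² + 6
λ² + 6 = 0  ⇒  λ = (0 ± √((0)² - 4·(6)))/2 = (0 ± √(-24))/2
  = i√6,  -i√6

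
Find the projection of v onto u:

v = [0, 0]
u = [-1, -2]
v·u = (0)(-1) + (0)(-2) = 0
u·u = (-1)² + (-2)² = 5
proj_u(v) = (v·u / u·u) × u = (0/5) × u = (0) × u

proj_u(v) = [0, 0]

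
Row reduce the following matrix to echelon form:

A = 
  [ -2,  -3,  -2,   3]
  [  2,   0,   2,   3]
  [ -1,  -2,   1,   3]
Row operations:
R2 → R2 + (1)·R1
R3 → R3 - (1/2)·R1
R3 → R3 - (1/6)·R2

Resulting echelon form:
REF = 
  [ -2,  -3,  -2,   3]
  [  0,  -3,   0,   6]
  [  0,   0,   2, 1/2]

Rank = 3 (number of non-zero pivot rows).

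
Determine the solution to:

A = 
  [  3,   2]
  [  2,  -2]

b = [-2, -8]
x = [-2, 2]

Row reduce the augmented matrix [A|b]:
R2 → R2 - (2/3)·R1
REF = 
  [    3,     2,    -2]
  [    0, -10/3, -20/3]

Back-substitution:
x₂ = (-20/3) / (-10/3) = 2
x₁ = (-2 - (2)(2)) / 3 = -2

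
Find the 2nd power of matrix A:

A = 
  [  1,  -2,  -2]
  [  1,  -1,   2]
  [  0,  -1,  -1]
A² = A·A:
A²[1,1] = (1)(1) + (-2)(1) + (-2)(0) = -1
A²[1,2] = (1)(-2) + (-2)(-1) + (-2)(-1) = 2
A²[1,3] = (1)(-2) + (-2)(2) + (-2)(-1) = -4
A²[2,1] = (1)(1) + (-1)(1) + (2)(0) = 0
A²[2,2] = (1)(-2) + (-1)(-1) + (2)(-1) = -3
A²[2,3] = (1)(-2) + (-1)(2) + (2)(-1) = -6
A²[3,1] = (0)(1) + (-1)(1) + (-1)(0) = -1
A²[3,2] = (0)(-2) + (-1)(-1) + (-1)(-1) = 2
A²[3,3] = (0)(-2) + (-1)(2) + (-1)(-1) = -1
A² = 
  [ -1,   2,  -4]
  [  0,  -3,  -6]
  [ -1,   2,  -1]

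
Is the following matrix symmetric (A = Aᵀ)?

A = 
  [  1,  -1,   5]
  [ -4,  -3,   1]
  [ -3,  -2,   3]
No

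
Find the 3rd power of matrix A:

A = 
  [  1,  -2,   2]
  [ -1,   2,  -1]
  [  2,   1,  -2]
A^3 = 
  [ 11, -22,  18]
  [-14,  18, -11]
  [ 15,   5, -16]

A² = A·A:
A²[1,1] = (1)(1) + (-2)(-1) + (2)(2) = 7
A²[1,2] = (1)(-2) + (-2)(2) + (2)(1) = -4
A²[1,3] = (1)(2) + (-2)(-1) + (2)(-2) = 0
A²[2,1] = (-1)(1) + (2)(-1) + (-1)(2) = -5
A²[2,2] = (-1)(-2) + (2)(2) + (-1)(1) = 5
A²[2,3] = (-1)(2) + (2)(-1) + (-1)(-2) = -2
A²[3,1] = (2)(1) + (1)(-1) + (-2)(2) = -3
A²[3,2] = (2)(-2) + (1)(2) + (-2)(1) = -4
A²[3,3] = (2)(2) + (1)(-1) + (-2)(-2) = 7
A² = 
  [  7,  -4,   0]
  [ -5,   5,  -2]
  [ -3,  -4,   7]

A^3 = A^2·A:
A^3[1,1] = (7)(1) + (-4)(-1) + (0)(2) = 11
A^3[1,2] = (7)(-2) + (-4)(2) + (0)(1) = -22
A^3[1,3] = (7)(2) + (-4)(-1) + (0)(-2) = 18
A^3[2,1] = (-5)(1) + (5)(-1) + (-2)(2) = -14
A^3[2,2] = (-5)(-2) + (5)(2) + (-2)(1) = 18
A^3[2,3] = (-5)(2) + (5)(-1) + (-2)(-2) = -11
A^3[3,1] = (-3)(1) + (-4)(-1) + (7)(2) = 15
A^3[3,2] = (-3)(-2) + (-4)(2) + (7)(1) = 5
A^3[3,3] = (-3)(2) + (-4)(-1) + (7)(-2) = -16
A^3 = 
  [ 11, -22,  18]
  [-14,  18, -11]
  [ 15,   5, -16]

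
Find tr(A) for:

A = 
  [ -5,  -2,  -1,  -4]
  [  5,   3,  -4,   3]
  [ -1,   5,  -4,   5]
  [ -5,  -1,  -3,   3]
-3

tr(A) = -5 + 3 + -4 + 3 = -3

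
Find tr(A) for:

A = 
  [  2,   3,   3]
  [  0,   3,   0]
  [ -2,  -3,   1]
6

tr(A) = 2 + 3 + 1 = 6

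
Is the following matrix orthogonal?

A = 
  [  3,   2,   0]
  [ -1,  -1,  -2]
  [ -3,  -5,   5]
No

AᵀA = 
  [ 19,  22, -13]
  [ 22,  30, -23]
  [-13, -23,  29]
≠ I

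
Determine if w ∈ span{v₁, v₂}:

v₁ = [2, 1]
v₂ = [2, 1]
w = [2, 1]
Yes

Form the augmented matrix and row-reduce:
[v₁|v₂|w] = 
  [  2,   2,   2]
  [  1,   1,   1]
R2 → R2 - (1/2)·R1
REF = 
  [  2,   2,   2]
  [  0,   0,   0]

No row of the form [0 0 | nonzero], so the system is consistent. Back-substitution gives c₁ = 1, c₂ = 0: w = (1)·v₁ + (0)·v₂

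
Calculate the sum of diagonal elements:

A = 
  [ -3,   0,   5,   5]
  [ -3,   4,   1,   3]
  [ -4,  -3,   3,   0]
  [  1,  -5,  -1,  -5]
-1

tr(A) = -3 + 4 + 3 + -5 = -1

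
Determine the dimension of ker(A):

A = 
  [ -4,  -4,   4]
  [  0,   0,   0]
nullity(A) = 2

Row reduce:
(no row operations needed)
REF = 
  [ -4,  -4,   4]
  [  0,   0,   0]
Pivot columns: 1 → 1 pivot.
rank(A) = 1, so nullity(A) = 3 - 1 = 2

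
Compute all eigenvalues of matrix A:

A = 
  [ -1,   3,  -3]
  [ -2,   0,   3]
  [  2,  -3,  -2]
λ = -1, -1 + 2i√5, -1 - 2i√5  (≈ -1, -1 + 4.472i, -1 - 4.472i)

Characteristic polynomial: det(λI - A) = λ³ + 3λ² + 23λ + 21
Testing integer divisors of the constant term: p(-1) = 0, so (λ + 1) is a factor:
p(λ) = (λ + 1)(λ² + 2λ + 21)
λ² + 2λ + 21 = 0  ⇒  λ = (-2 ± √((2)² - 4·(21)))/2 = (-2 ± √(-80))/2
  = -1 + 2i√5,  -1 - 2i√5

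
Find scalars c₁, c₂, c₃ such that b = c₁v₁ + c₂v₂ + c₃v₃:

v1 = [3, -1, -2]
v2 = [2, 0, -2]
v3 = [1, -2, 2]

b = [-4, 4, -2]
c1 = 0, c2 = -1, c3 = -2

b = 0·v1 + -1·v2 + -2·v3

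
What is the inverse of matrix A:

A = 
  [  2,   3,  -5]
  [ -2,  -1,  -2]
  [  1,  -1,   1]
det(A) = (2)·((-1)(1) - (-2)(-1)) - (3)·((-2)(1) - (-2)(1)) + (-5)·((-2)(-1) - (-1)(1))
  = (2)(-3) - (3)(0) + (-5)(3)
  = -21
det(A) = -21 ≠ 0, so A is invertible.

Cofactors Cᵢⱼ = (-1)ⁱ⁺ʲ·Mᵢⱼ:
C = 
  [ -3,   0,   3]
  [  2,   7,   5]
  [-11,  14,   4]

adj(A) = Cᵀ:
adj(A) = 
  [ -3,   2, -11]
  [  0,   7,  14]
  [  3,   5,   4]

A⁻¹ = (-1/21) · adj(A):
A⁻¹ = 
  [  1/7, -2/21, 11/21]
  [    0,  -1/3,  -2/3]
  [ -1/7, -5/21, -4/21]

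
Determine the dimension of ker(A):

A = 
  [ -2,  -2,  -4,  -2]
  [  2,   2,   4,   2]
nullity(A) = 3

Row reduce:
R2 → R2 + (1)·R1
REF = 
  [ -2,  -2,  -4,  -2]
  [  0,   0,   0,   0]
Pivot columns: 1 → 1 pivot.
rank(A) = 1, so nullity(A) = 4 - 1 = 3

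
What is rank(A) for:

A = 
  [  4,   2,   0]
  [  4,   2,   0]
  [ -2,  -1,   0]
Row reduce:
R2 → R2 - (1)·R1
R3 → R3 + (1/2)·R1
REF = 
  [  4,   2,   0]
  [  0,   0,   0]
  [  0,   0,   0]
Pivot columns: 1 → 1 pivot.

rank(A) = 1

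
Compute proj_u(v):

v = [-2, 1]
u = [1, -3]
v·u = (-2)(1) + (1)(-3) = -5
u·u = (1)² + (-3)² = 10
proj_u(v) = (v·u / u·u) × u = (-5/10) × u = (-1/2) × u

proj_u(v) = [-1/2, 3/2]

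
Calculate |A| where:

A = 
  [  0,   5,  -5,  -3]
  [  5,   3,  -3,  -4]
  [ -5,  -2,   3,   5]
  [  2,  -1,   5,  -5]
278

Cofactor expansion along row 1: det(A) = a₁₁M₁₁ - a₁₂M₁₂ + a₁₃M₁₃ - a₁₄M₁₄

M₁₁ = det[[3, -3, -4]; [-2, 3, 5]; [-1, 5, -5]]
  = (3)·((3)(-5) - (5)(5)) - (-3)·((-2)(-5) - (5)(-1)) + (-4)·((-2)(5) - (3)(-1))
  = (3)(-40) - (-3)(15) + (-4)(-7)
  = -47
M₁₂ = det[[5, -3, -4]; [-5, 3, 5]; [2, 5, -5]]
  = (5)·((3)(-5) - (5)(5)) - (-3)·((-5)(-5) - (5)(2)) + (-4)·((-5)(5) - (3)(2))
  = (5)(-40) - (-3)(15) + (-4)(-31)
  = -31
M₁₃ = det[[5, 3, -4]; [-5, -2, 5]; [2, -1, -5]]
  = (5)·((-2)(-5) - (5)(-1)) - (3)·((-5)(-5) - (5)(2)) + (-4)·((-5)(-1) - (-2)(2))
  = (5)(15) - (3)(15) + (-4)(9)
  = -6
M₁₄ = det[[5, 3, -3]; [-5, -2, 3]; [2, -1, 5]]
  = (5)·((-2)(5) - (3)(-1)) - (3)·((-5)(5) - (3)(2)) + (-3)·((-5)(-1) - (-2)(2))
  = (5)(-7) - (3)(-31) + (-3)(9)
  = 31

det(A) = (0)(-47) - (5)(-31) + (-5)(-6) - (-3)(31) = 278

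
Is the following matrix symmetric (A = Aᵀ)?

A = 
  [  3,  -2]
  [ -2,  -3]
Yes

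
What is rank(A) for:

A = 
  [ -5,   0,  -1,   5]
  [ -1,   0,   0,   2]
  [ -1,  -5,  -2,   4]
rank(A) = 3

Row reduce:
R2 → R2 - (1/5)·R1
R3 → R3 - (1/5)·R1
Swap R2 ↔ R3
REF = 
  [  -5,    0,   -1,    5]
  [   0,   -5, -9/5,    3]
  [   0,    0,  1/5,    1]
Pivot columns: 1, 2, 3 → 3 pivots.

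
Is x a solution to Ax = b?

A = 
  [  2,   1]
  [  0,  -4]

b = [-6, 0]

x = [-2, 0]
No

Ax = [-4, 0] ≠ b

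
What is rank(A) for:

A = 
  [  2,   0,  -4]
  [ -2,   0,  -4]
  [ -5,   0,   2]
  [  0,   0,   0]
rank(A) = 2

Row reduce:
R2 → R2 + (1)·R1
R3 → R3 + (5/2)·R1
R3 → R3 - (1)·R2
REF = 
  [  2,   0,  -4]
  [  0,   0,  -8]
  [  0,   0,   0]
  [  0,   0,   0]
Pivot columns: 1, 3 → 2 pivots.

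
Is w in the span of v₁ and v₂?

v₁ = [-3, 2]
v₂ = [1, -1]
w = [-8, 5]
Yes

Form the augmented matrix and row-reduce:
[v₁|v₂|w] = 
  [ -3,   1,  -8]
  [  2,  -1,   5]
R2 → R2 + (2/3)·R1
REF = 
  [  -3,    1,   -8]
  [   0, -1/3, -1/3]

No row of the form [0 0 | nonzero], so the system is consistent. Back-substitution gives c₁ = 3, c₂ = 1: w = (3)·v₁ + (1)·v₂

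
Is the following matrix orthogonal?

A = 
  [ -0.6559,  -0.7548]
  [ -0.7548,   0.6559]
Yes

AᵀA = 
  [  0.9999,   0]
  [  0,   0.9999]
≈ I (equal to I up to the 4-dp rounding of the entries)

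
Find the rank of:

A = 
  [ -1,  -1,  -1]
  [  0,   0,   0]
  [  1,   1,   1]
rank(A) = 1

Row reduce:
R3 → R3 + (1)·R1
REF = 
  [ -1,  -1,  -1]
  [  0,   0,   0]
  [  0,   0,   0]
Pivot columns: 1 → 1 pivot.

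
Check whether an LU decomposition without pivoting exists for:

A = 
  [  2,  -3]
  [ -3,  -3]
Yes.
A[1,1] = 2 ≠ 0, so Gaussian elimination proceeds without a row swap: multiplier ℓ₂₁ = (-3)/(2) = -3/2, and U[2,2] = -3 - (-3/2)(-3) = -15/2.
L = 
  [   1,    0]
  [-3/2,    1]
U = 
  [    2,    -3]
  [    0, -15/2]
Check row 2 of LU: [(-3/2)(2), (-3/2)(-3) + (-15/2)] = [-3, -3] = row 2 of A ✓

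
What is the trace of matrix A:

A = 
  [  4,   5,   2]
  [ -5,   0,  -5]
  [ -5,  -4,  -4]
0

tr(A) = 4 + 0 + -4 = 0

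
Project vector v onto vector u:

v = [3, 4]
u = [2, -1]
proj_u(v) = [4/5, -2/5]

v·u = (3)(2) + (4)(-1) = 2
u·u = (2)² + (-1)² = 5
proj_u(v) = (v·u / u·u) × u = (2/5) × u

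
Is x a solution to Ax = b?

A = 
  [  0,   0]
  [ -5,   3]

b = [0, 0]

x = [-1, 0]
No

Ax = [0, 5] ≠ b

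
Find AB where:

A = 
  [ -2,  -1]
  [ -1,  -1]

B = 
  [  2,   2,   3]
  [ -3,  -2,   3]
A is 2×2 and B is 2×3, so AB is 2×3. Each entry is (row of A)·(column of B):
AB[1,1] = (-2)(2) + (-1)(-3) = -1
AB[1,2] = (-2)(2) + (-1)(-2) = -2
AB[1,3] = (-2)(3) + (-1)(3) = -9
AB[2,1] = (-1)(2) + (-1)(-3) = 1
AB[2,2] = (-1)(2) + (-1)(-2) = 0
AB[2,3] = (-1)(3) + (-1)(3) = -6

AB = 
  [ -1,  -2,  -9]
  [  1,   0,  -6]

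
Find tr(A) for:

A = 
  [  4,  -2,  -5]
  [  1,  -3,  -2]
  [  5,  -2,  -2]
-1

tr(A) = 4 + -3 + -2 = -1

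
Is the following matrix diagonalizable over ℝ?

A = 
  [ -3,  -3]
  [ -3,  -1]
Yes

tr(A) = -4, det(A) = -6
Characteristic polynomial: λ² - tr(A)λ + det(A) = λ² + 4λ - 6
λ² + 4λ - 6 = 0  ⇒  λ = (-4 ± √((4)² - 4·(-6)))/2 = (-4 ± √(40))/2
  = -2 + √10,  -2 - √10
Eigenvalues: -2 + √10, -2 - √10  (≈ 1.162, -5.162)
The two irrational eigenvalues are distinct (simple), so each has alg. mult. = geom. mult. = 1.
Sum of geometric multiplicities equals n, so A has n independent eigenvectors.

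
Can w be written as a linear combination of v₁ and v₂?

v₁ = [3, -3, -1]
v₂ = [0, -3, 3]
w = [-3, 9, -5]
Yes

Form the augmented matrix and row-reduce:
[v₁|v₂|w] = 
  [  3,   0,  -3]
  [ -3,  -3,   9]
  [ -1,   3,  -5]
R2 → R2 + (1)·R1
R3 → R3 + (1/3)·R1
R3 → R3 + (1)·R2
REF = 
  [  3,   0,  -3]
  [  0,  -3,   6]
  [  0,   0,   0]

No row of the form [0 0 | nonzero], so the system is consistent. Back-substitution gives c₁ = -1, c₂ = -2: w = (-1)·v₁ + (-2)·v₂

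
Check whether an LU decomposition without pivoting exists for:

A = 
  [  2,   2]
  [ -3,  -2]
Yes.
A[1,1] = 2 ≠ 0, so Gaussian elimination proceeds without a row swap: multiplier ℓ₂₁ = (-3)/(2) = -3/2, and U[2,2] = -2 - (-3/2)(2) = 1.
L = 
  [   1,    0]
  [-3/2,    1]
U = 
  [  2,   2]
  [  0,   1]
Check row 2 of LU: [(-3/2)(2), (-3/2)(2) + 1] = [-3, -2] = row 2 of A ✓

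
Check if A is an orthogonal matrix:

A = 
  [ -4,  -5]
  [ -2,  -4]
No

AᵀA = 
  [ 20,  28]
  [ 28,  41]
≠ I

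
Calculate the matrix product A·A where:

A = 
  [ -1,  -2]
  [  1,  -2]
A² = A·A:
A²[1,1] = (-1)(-1) + (-2)(1) = -1
A²[1,2] = (-1)(-2) + (-2)(-2) = 6
A²[2,1] = (1)(-1) + (-2)(1) = -3
A²[2,2] = (1)(-2) + (-2)(-2) = 2
A² = 
  [ -1,   6]
  [ -3,   2]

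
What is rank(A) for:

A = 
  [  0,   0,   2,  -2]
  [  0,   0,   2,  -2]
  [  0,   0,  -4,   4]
rank(A) = 1

Row reduce:
R2 → R2 - (1)·R1
R3 → R3 + (2)·R1
REF = 
  [  0,   0,   2,  -2]
  [  0,   0,   0,   0]
  [  0,   0,   0,   0]
Pivot columns: 3 → 1 pivot.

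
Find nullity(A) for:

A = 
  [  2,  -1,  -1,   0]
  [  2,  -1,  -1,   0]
nullity(A) = 3

Row reduce:
R2 → R2 - (1)·R1
REF = 
  [  2,  -1,  -1,   0]
  [  0,   0,   0,   0]
Pivot columns: 1 → 1 pivot.
rank(A) = 1, so nullity(A) = 4 - 1 = 3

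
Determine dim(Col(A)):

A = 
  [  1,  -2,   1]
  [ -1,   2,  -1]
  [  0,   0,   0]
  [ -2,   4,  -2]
dim(Col(A)) = 1

Row reduce:
R2 → R2 + (1)·R1
R4 → R4 + (2)·R1
REF = 
  [  1,  -2,   1]
  [  0,   0,   0]
  [  0,   0,   0]
  [  0,   0,   0]
Pivot columns: 1 → 1 pivot.
dim(Col(A)) = number of pivot columns = 1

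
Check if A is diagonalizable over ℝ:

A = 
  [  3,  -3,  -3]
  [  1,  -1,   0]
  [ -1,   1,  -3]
Yes

Characteristic polynomial: det(λI - A) = λ³ + λ² - 9λ
The constant term is 0, so λ = 0 is a root: p(λ) = λ(λ² + λ - 9)
λ² + λ - 9 = 0  ⇒  λ = (-1 ± √((1)² - 4·(-9)))/2 = (-1 ± √(37))/2
  = (-1 + √37)/2,  (-1 - √37)/2
Eigenvalues: 0, (-1 + √37)/2, (-1 - √37)/2  (≈ 0, 2.541, -3.541)
The two irrational eigenvalues are distinct (simple), so each has alg. mult. = geom. mult. = 1.
λ=0: alg. mult. = 1, geom. mult. = 3 - rank(A - (0)I) = 3 - 2 = 1
Sum of geometric multiplicities equals n, so A has n independent eigenvectors.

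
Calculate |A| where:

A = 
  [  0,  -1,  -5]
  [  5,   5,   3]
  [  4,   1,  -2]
53

Cofactor expansion along row 1:
det(A) = (0)·((5)(-2) - (3)(1)) - (-1)·((5)(-2) - (3)(4)) + (-5)·((5)(1) - (5)(4))
  = (0)(-13) - (-1)(-22) + (-5)(-15)
  = 53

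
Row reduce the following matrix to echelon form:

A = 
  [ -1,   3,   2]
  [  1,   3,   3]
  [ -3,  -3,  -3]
Row operations:
R2 → R2 + (1)·R1
R3 → R3 - (3)·R1
R3 → R3 + (2)·R2

Resulting echelon form:
REF = 
  [ -1,   3,   2]
  [  0,   6,   5]
  [  0,   0,   1]

Rank = 3 (number of non-zero pivot rows).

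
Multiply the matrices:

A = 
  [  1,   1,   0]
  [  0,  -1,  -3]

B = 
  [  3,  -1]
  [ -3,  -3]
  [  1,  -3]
AB = 
  [  0,  -4]
  [  0,  12]

A is 2×3 and B is 3×2, so AB is 2×2. Each entry is (row of A)·(column of B):
AB[1,1] = (1)(3) + (1)(-3) + (0)(1) = 0
AB[1,2] = (1)(-1) + (1)(-3) + (0)(-3) = -4
AB[2,1] = (0)(3) + (-1)(-3) + (-3)(1) = 0
AB[2,2] = (0)(-1) + (-1)(-3) + (-3)(-3) = 12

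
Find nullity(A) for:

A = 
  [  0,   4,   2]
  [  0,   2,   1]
nullity(A) = 2

Row reduce:
R2 → R2 - (1/2)·R1
REF = 
  [  0,   4,   2]
  [  0,   0,   0]
Pivot columns: 2 → 1 pivot.
rank(A) = 1, so nullity(A) = 3 - 1 = 2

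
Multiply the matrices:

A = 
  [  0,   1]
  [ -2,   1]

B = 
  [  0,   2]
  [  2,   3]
AB = 
  [  2,   3]
  [  2,  -1]

A is 2×2 and B is 2×2, so AB is 2×2. Each entry is (row of A)·(column of B):
AB[1,1] = (0)(0) + (1)(2) = 2
AB[1,2] = (0)(2) + (1)(3) = 3
AB[2,1] = (-2)(0) + (1)(2) = 2
AB[2,2] = (-2)(2) + (1)(3) = -1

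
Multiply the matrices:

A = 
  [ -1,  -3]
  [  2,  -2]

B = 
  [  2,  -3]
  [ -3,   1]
A is 2×2 and B is 2×2, so AB is 2×2. Each entry is (row of A)·(column of B):
AB[1,1] = (-1)(2) + (-3)(-3) = 7
AB[1,2] = (-1)(-3) + (-3)(1) = 0
AB[2,1] = (2)(2) + (-2)(-3) = 10
AB[2,2] = (2)(-3) + (-2)(1) = -8

AB = 
  [  7,   0]
  [ 10,  -8]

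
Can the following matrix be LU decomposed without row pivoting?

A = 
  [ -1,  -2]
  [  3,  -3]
Yes.
A[1,1] = -1 ≠ 0, so Gaussian elimination proceeds without a row swap: multiplier ℓ₂₁ = (3)/(-1) = -3, and U[2,2] = -3 - (-3)(-2) = -9.
L = 
  [  1,   0]
  [ -3,   1]
U = 
  [ -1,  -2]
  [  0,  -9]
Check row 2 of LU: [(-3)(-1), (-3)(-2) + (-9)] = [3, -3] = row 2 of A ✓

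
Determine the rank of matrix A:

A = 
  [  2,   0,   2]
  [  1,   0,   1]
rank(A) = 1

Row reduce:
R2 → R2 - (1/2)·R1
REF = 
  [  2,   0,   2]
  [  0,   0,   0]
Pivot columns: 1 → 1 pivot.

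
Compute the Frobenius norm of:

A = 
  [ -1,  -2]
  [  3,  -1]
||A||_F = 3.873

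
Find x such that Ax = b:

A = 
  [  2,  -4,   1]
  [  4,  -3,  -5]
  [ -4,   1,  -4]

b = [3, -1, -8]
x = [1, 0, 1]

Row reduce the augmented matrix [A|b]:
R2 → R2 - (2)·R1
R3 → R3 + (2)·R1
R3 → R3 + (7/5)·R2
REF = 
  [    2,    -4,     1,     3]
  [    0,     5,    -7,    -7]
  [    0,     0, -59/5, -59/5]

Back-substitution:
x₃ = (-59/5) / (-59/5) = 1
x₂ = (-7 - (-7)(1)) / 5 = 0
x₁ = (3 - (-4)(0) - (1)(1)) / 2 = 1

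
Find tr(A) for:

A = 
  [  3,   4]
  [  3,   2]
5

tr(A) = 3 + 2 = 5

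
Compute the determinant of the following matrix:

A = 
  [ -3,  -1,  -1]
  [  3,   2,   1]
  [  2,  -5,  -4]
Cofactor expansion along row 1:
det(A) = (-3)·((2)(-4) - (1)(-5)) - (-1)·((3)(-4) - (1)(2)) + (-1)·((3)(-5) - (2)(2))
  = (-3)(-3) - (-1)(-14) + (-1)(-19)
  = 14

det(A) = 14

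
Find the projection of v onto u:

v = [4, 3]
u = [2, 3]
proj_u(v) = [34/13, 51/13]

v·u = (4)(2) + (3)(3) = 17
u·u = (2)² + (3)² = 13
proj_u(v) = (v·u / u·u) × u = (17/13) × u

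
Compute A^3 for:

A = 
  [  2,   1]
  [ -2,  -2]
A² = A·A:
A²[1,1] = (2)(2) + (1)(-2) = 2
A²[1,2] = (2)(1) + (1)(-2) = 0
A²[2,1] = (-2)(2) + (-2)(-2) = 0
A²[2,2] = (-2)(1) + (-2)(-2) = 2
A² = 
  [  2,   0]
  [  0,   2]

A^3 = A^2·A:
A^3[1,1] = (2)(2) + (0)(-2) = 4
A^3[1,2] = (2)(1) + (0)(-2) = 2
A^3[2,1] = (0)(2) + (2)(-2) = -4
A^3[2,2] = (0)(1) + (2)(-2) = -4
A^3 = 
  [  4,   2]
  [ -4,  -4]

Therefore
A^3 = 
  [  4,   2]
  [ -4,  -4]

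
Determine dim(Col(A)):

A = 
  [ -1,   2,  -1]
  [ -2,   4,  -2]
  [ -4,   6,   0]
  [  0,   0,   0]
dim(Col(A)) = 2

Row reduce:
R2 → R2 - (2)·R1
R3 → R3 - (4)·R1
Swap R2 ↔ R3
REF = 
  [ -1,   2,  -1]
  [  0,  -2,   4]
  [  0,   0,   0]
  [  0,   0,   0]
Pivot columns: 1, 2 → 2 pivots.
dim(Col(A)) = number of pivot columns = 2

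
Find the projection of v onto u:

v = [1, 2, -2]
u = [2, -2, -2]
proj_u(v) = [1/3, -1/3, -1/3]

v·u = (1)(2) + (2)(-2) + (-2)(-2) = 2
u·u = (2)² + (-2)² + (-2)² = 12
proj_u(v) = (v·u / u·u) × u = (2/12) × u = (1/6) × u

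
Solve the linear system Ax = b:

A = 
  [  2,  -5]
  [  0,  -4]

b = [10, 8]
x = [0, -2]

Row reduce the augmented matrix [A|b]:
(already in echelon form)
REF = 
  [  2,  -5,  10]
  [  0,  -4,   8]

Back-substitution:
x₂ = 8 / (-4) = -2
x₁ = (10 - (-5)(-2)) / 2 = 0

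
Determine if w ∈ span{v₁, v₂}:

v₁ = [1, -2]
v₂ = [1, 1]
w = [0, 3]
Yes

Form the augmented matrix and row-reduce:
[v₁|v₂|w] = 
  [  1,   1,   0]
  [ -2,   1,   3]
R2 → R2 + (2)·R1
REF = 
  [  1,   1,   0]
  [  0,   3,   3]

No row of the form [0 0 | nonzero], so the system is consistent. Back-substitution gives c₁ = -1, c₂ = 1: w = (-1)·v₁ + (1)·v₂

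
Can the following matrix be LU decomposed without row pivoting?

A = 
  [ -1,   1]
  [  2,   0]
Yes.
A[1,1] = -1 ≠ 0, so Gaussian elimination proceeds without a row swap: multiplier ℓ₂₁ = (2)/(-1) = -2, and U[2,2] = 0 - (-2)(1) = 2.
L = 
  [  1,   0]
  [ -2,   1]
U = 
  [ -1,   1]
  [  0,   2]
Check row 2 of LU: [(-2)(-1), (-2)(1) + 2] = [2, 0] = row 2 of A ✓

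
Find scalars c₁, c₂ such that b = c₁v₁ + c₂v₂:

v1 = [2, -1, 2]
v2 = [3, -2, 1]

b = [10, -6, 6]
c1 = 2, c2 = 2

b = 2·v1 + 2·v2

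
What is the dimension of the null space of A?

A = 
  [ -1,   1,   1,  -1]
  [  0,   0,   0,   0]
nullity(A) = 3

Row reduce:
(no row operations needed)
REF = 
  [ -1,   1,   1,  -1]
  [  0,   0,   0,   0]
Pivot columns: 1 → 1 pivot.
rank(A) = 1, so nullity(A) = 4 - 1 = 3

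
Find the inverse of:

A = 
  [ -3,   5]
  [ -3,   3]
det(A) = (-3)(3) - (5)(-3) = 6
For a 2×2 matrix, A⁻¹ = (1/det(A)) · [[d, -b], [-c, a]]
    = (1/6) · [[3, -5], [3, -3]]

A⁻¹ = 
  [ 1/2, -5/6]
  [ 1/2, -1/2]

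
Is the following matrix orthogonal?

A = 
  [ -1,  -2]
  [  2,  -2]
No

AᵀA = 
  [  5,  -2]
  [ -2,   8]
≠ I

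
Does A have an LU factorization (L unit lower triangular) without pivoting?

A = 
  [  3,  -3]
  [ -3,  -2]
Yes.
A[1,1] = 3 ≠ 0, so Gaussian elimination proceeds without a row swap: multiplier ℓ₂₁ = (-3)/(3) = -1, and U[2,2] = -2 - (-1)(-3) = -5.
L = 
  [  1,   0]
  [ -1,   1]
U = 
  [  3,  -3]
  [  0,  -5]
Check row 2 of LU: [(-1)(3), (-1)(-3) + (-5)] = [-3, -2] = row 2 of A ✓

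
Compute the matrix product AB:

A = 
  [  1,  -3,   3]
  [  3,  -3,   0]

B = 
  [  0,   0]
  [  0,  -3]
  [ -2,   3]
AB = 
  [ -6,  18]
  [  0,   9]

A is 2×3 and B is 3×2, so AB is 2×2. Each entry is (row of A)·(column of B):
AB[1,1] = (1)(0) + (-3)(0) + (3)(-2) = -6
AB[1,2] = (1)(0) + (-3)(-3) + (3)(3) = 18
AB[2,1] = (3)(0) + (-3)(0) + (0)(-2) = 0
AB[2,2] = (3)(0) + (-3)(-3) + (0)(3) = 9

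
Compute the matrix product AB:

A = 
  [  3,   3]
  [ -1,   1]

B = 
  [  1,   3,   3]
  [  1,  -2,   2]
A is 2×2 and B is 2×3, so AB is 2×3. Each entry is (row of A)·(column of B):
AB[1,1] = (3)(1) + (3)(1) = 6
AB[1,2] = (3)(3) + (3)(-2) = 3
AB[1,3] = (3)(3) + (3)(2) = 15
AB[2,1] = (-1)(1) + (1)(1) = 0
AB[2,2] = (-1)(3) + (1)(-2) = -5
AB[2,3] = (-1)(3) + (1)(2) = -1

AB = 
  [  6,   3,  15]
  [  0,  -5,  -1]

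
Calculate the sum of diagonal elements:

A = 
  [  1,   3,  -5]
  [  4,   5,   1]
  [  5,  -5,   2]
8

tr(A) = 1 + 5 + 2 = 8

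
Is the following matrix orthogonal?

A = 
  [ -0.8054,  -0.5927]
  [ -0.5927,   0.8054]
Yes

AᵀA = 
  [  1,   0]
  [  0,   1]
≈ I (equal to I up to the 4-dp rounding of the entries)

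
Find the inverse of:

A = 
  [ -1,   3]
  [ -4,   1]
det(A) = (-1)(1) - (3)(-4) = 11
For a 2×2 matrix, A⁻¹ = (1/det(A)) · [[d, -b], [-c, a]]
    = (1/11) · [[1, -3], [4, -1]]

A⁻¹ = 
  [ 1/11, -3/11]
  [ 4/11, -1/11]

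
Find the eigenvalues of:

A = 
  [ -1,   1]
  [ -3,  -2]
tr(A) = -3, det(A) = 5
Characteristic polynomial: λ² - tr(A)λ + det(A) = λ² + 3λ + 5
λ² + 3λ + 5 = 0  ⇒  λ = (-3 ± √((3)² - 4·(5)))/2 = (-3 ± √(-11))/2
  = (-3 + i√11)/2,  (-3 - i√11)/2

λ = (-3 + i√11)/2, (-3 - i√11)/2  (≈ -1.5 + 1.658i, -1.5 - 1.658i)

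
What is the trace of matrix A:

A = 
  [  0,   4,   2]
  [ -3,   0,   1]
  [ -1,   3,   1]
1

tr(A) = 0 + 0 + 1 = 1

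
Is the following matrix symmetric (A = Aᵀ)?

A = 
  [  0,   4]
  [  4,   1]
Yes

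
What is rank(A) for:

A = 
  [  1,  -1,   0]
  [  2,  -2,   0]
Row reduce:
R2 → R2 - (2)·R1
REF = 
  [  1,  -1,   0]
  [  0,   0,   0]
Pivot columns: 1 → 1 pivot.

rank(A) = 1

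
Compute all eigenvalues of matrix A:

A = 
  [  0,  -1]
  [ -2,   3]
tr(A) = 3, det(A) = -2
Characteristic polynomial: λ² - tr(A)λ + det(A) = λ² - 3λ - 2
λ² - 3λ - 2 = 0  ⇒  λ = (3 ± √((-3)² - 4·(-2)))/2 = (3 ± √(17))/2
  = (3 + √17)/2,  (3 - √17)/2

λ = (3 + √17)/2, (3 - √17)/2  (≈ 3.562, -0.5616)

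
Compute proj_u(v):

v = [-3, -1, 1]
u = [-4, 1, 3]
proj_u(v) = [-28/13, 7/13, 21/13]

v·u = (-3)(-4) + (-1)(1) + (1)(3) = 14
u·u = (-4)² + (1)² + (3)² = 26
proj_u(v) = (v·u / u·u) × u = (14/26) × u = (7/13) × u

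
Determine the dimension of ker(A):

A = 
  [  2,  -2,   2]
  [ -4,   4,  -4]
nullity(A) = 2

Row reduce:
R2 → R2 + (2)·R1
REF = 
  [  2,  -2,   2]
  [  0,   0,   0]
Pivot columns: 1 → 1 pivot.
rank(A) = 1, so nullity(A) = 3 - 1 = 2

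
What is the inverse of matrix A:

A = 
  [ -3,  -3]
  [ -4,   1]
det(A) = (-3)(1) - (-3)(-4) = -15
For a 2×2 matrix, A⁻¹ = (1/det(A)) · [[d, -b], [-c, a]]
    = (-1/15) · [[1, 3], [4, -3]]

A⁻¹ = 
  [-1/15,  -1/5]
  [-4/15,   1/5]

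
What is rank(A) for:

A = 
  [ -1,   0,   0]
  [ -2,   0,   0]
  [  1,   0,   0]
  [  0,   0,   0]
rank(A) = 1

Row reduce:
R2 → R2 - (2)·R1
R3 → R3 + (1)·R1
REF = 
  [ -1,   0,   0]
  [  0,   0,   0]
  [  0,   0,   0]
  [  0,   0,   0]
Pivot columns: 1 → 1 pivot.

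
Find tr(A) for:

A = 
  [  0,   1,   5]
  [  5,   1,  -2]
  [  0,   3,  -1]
0

tr(A) = 0 + 1 + -1 = 0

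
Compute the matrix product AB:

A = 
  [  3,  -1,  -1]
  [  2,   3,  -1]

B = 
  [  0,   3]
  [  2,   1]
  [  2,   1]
A is 2×3 and B is 3×2, so AB is 2×2. Each entry is (row of A)·(column of B):
AB[1,1] = (3)(0) + (-1)(2) + (-1)(2) = -4
AB[1,2] = (3)(3) + (-1)(1) + (-1)(1) = 7
AB[2,1] = (2)(0) + (3)(2) + (-1)(2) = 4
AB[2,2] = (2)(3) + (3)(1) + (-1)(1) = 8

AB = 
  [ -4,   7]
  [  4,   8]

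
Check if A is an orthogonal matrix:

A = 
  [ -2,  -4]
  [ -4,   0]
No

AᵀA = 
  [ 20,   8]
  [  8,  16]
≠ I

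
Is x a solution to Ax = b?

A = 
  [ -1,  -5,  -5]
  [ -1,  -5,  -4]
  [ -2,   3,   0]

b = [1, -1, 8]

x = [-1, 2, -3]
No

Ax = [6, 3, 8] ≠ b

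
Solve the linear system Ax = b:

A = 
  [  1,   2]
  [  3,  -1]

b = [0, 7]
x = [2, -1]

Row reduce the augmented matrix [A|b]:
R2 → R2 - (3)·R1
REF = 
  [  1,   2,   0]
  [  0,  -7,   7]

Back-substitution:
x₂ = 7 / (-7) = -1
x₁ = (0 - (2)(-1)) / 1 = 2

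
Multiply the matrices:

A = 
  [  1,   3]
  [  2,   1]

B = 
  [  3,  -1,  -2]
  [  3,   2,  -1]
AB = 
  [ 12,   5,  -5]
  [  9,   0,  -5]

A is 2×2 and B is 2×3, so AB is 2×3. Each entry is (row of A)·(column of B):
AB[1,1] = (1)(3) + (3)(3) = 12
AB[1,2] = (1)(-1) + (3)(2) = 5
AB[1,3] = (1)(-2) + (3)(-1) = -5
AB[2,1] = (2)(3) + (1)(3) = 9
AB[2,2] = (2)(-1) + (1)(2) = 0
AB[2,3] = (2)(-2) + (1)(-1) = -5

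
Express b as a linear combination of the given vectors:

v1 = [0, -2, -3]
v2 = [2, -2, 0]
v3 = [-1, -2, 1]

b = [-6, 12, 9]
c1 = -3, c2 = -3, c3 = 0

b = -3·v1 + -3·v2 + 0·v3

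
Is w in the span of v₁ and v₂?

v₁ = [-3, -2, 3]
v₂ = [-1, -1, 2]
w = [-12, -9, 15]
Yes

Form the augmented matrix and row-reduce:
[v₁|v₂|w] = 
  [ -3,  -1, -12]
  [ -2,  -1,  -9]
  [  3,   2,  15]
R2 → R2 - (2/3)·R1
R3 → R3 + (1)·R1
R3 → R3 + (3)·R2
REF = 
  [  -3,   -1,  -12]
  [   0, -1/3,   -1]
  [   0,    0,    0]

No row of the form [0 0 | nonzero], so the system is consistent. Back-substitution gives c₁ = 3, c₂ = 3: w = (3)·v₁ + (3)·v₂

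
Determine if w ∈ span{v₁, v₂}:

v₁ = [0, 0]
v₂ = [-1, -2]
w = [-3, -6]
Yes

Form the augmented matrix and row-reduce:
[v₁|v₂|w] = 
  [  0,  -1,  -3]
  [  0,  -2,  -6]
R2 → R2 - (2)·R1
REF = 
  [  0,  -1,  -3]
  [  0,   0,   0]

No row of the form [0 0 | nonzero], so the system is consistent. Back-substitution gives c₁ = 0, c₂ = 3: w = (0)·v₁ + (3)·v₂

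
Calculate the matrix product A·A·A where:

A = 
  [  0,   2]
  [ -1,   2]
A² = A·A:
A²[1,1] = (0)(0) + (2)(-1) = -2
A²[1,2] = (0)(2) + (2)(2) = 4
A²[2,1] = (-1)(0) + (2)(-1) = -2
A²[2,2] = (-1)(2) + (2)(2) = 2
A² = 
  [ -2,   4]
  [ -2,   2]

A^3 = A^2·A:
A^3[1,1] = (-2)(0) + (4)(-1) = -4
A^3[1,2] = (-2)(2) + (4)(2) = 4
A^3[2,1] = (-2)(0) + (2)(-1) = -2
A^3[2,2] = (-2)(2) + (2)(2) = 0
A^3 = 
  [ -4,   4]
  [ -2,   0]

Therefore
A^3 = 
  [ -4,   4]
  [ -2,   0]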